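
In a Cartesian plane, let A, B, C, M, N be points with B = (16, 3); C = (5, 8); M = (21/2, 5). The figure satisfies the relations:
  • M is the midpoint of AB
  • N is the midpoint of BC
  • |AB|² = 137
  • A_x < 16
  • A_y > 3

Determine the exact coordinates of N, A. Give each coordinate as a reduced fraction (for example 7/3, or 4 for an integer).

N = (21/2, 11/2)
A = (5, 7)

1. A_x = 5  [A = 2·M−B = 2·(21/2, 5)−(16, 3)]
2. A_y = 7  [A = 2·M−B = 2·(21/2, 5)−(16, 3)]
   so A = (5, 7)
3. N_x = 21/2  [2·N = B+C = (16, 3)+(5, 8)]
4. N_y = 11/2  [2·N = B+C = (16, 3)+(5, 8)]
   so N = (21/2, 11/2)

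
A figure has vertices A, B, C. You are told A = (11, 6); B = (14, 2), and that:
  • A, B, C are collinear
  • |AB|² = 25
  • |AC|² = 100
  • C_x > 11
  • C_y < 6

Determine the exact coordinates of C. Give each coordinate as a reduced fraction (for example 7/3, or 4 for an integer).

C = (17, -2)

1. C_x = 17  [[A, B, C are collinear ⇒ 4x+3y-62=0] ∩ [|C−(11, 6)|²=100]]
2. C_y = -2  [[A, B, C are collinear ⇒ 4x+3y-62=0] ∩ [|C−(11, 6)|²=100]]
   so C = (17, -2)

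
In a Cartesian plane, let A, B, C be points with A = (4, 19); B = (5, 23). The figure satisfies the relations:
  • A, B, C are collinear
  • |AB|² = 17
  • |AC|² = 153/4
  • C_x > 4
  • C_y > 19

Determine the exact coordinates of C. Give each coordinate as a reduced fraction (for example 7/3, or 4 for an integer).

C = (11/2, 25)

1. C_x = 11/2  [[A, B, C are collinear ⇒ -4x+1y-3=0] ∩ [|C−(4, 19)|²=153/4]]
2. C_y = 25  [[A, B, C are collinear ⇒ -4x+1y-3=0] ∩ [|C−(4, 19)|²=153/4]]
   so C = (11/2, 25)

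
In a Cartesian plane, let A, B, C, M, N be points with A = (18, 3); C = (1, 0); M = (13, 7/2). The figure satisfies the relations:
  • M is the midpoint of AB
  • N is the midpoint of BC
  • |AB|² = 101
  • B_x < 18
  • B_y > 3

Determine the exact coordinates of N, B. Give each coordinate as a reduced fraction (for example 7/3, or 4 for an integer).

N = (9/2, 2)
B = (8, 4)

1. B_x = 8  [B = 2·M−A = 2·(13, 7/2)−(18, 3)]
2. B_y = 4  [B = 2·M−A = 2·(13, 7/2)−(18, 3)]
   so B = (8, 4)
3. N_x = 9/2  [2·N = B+C = (8, 4)+(1, 0)]
4. N_y = 2  [2·N = B+C = (8, 4)+(1, 0)]
   so N = (9/2, 2)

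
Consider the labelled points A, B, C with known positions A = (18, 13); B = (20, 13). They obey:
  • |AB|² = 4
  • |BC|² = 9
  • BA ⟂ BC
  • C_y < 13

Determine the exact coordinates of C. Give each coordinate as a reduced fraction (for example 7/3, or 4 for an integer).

1. C_x = 20  [[BA ⟂ BC ⇒ -2x+40=0] ∩ [|C−(20, 13)|²=9]]
2. C_y = 10  [[BA ⟂ BC ⇒ -2x+40=0] ∩ [|C−(20, 13)|²=9]]
   so C = (20, 10)

C = (20, 10)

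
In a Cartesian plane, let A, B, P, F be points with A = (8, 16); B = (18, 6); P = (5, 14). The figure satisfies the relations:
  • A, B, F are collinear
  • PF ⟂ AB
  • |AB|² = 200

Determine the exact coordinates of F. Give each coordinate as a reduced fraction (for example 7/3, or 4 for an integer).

1. F_x = 15/2  [[A, B, F are collinear ⇒ 10x+10y-240=0] ∩ [PF ⟂ AB ⇒ 10x-10y+90=0]]
2. F_y = 33/2  [[A, B, F are collinear ⇒ 10x+10y-240=0] ∩ [PF ⟂ AB ⇒ 10x-10y+90=0]]
   so F = (15/2, 33/2)

F = (15/2, 33/2)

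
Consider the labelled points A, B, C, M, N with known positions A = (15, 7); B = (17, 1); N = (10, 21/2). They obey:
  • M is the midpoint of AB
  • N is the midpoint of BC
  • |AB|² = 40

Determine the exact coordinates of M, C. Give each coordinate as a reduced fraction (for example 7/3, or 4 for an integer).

M = (16, 4)
C = (3, 20)

1. M_x = 16  [2·M = A+B = (15, 7)+(17, 1)]
2. M_y = 4  [2·M = A+B = (15, 7)+(17, 1)]
   so M = (16, 4)
3. C_x = 3  [C = 2·N−B = 2·(10, 21/2)−(17, 1)]
4. C_y = 20  [C = 2·N−B = 2·(10, 21/2)−(17, 1)]
   so C = (3, 20)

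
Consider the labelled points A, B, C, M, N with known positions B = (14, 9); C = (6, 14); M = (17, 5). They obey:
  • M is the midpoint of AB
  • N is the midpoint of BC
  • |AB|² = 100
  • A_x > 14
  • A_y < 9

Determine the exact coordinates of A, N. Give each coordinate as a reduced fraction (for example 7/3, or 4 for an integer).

A = (20, 1)
N = (10, 23/2)

1. A_x = 20  [A = 2·M−B = 2·(17, 5)−(14, 9)]
2. A_y = 1  [A = 2·M−B = 2·(17, 5)−(14, 9)]
   so A = (20, 1)
3. N_x = 10  [2·N = B+C = (14, 9)+(6, 14)]
4. N_y = 23/2  [2·N = B+C = (14, 9)+(6, 14)]
   so N = (10, 23/2)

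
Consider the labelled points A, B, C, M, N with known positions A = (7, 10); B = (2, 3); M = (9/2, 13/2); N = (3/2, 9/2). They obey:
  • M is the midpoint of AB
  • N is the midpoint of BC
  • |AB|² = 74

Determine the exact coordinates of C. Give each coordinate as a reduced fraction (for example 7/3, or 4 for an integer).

1. C_x = 1  [C = 2·N−B = 2·(3/2, 9/2)−(2, 3)]
2. C_y = 6  [C = 2·N−B = 2·(3/2, 9/2)−(2, 3)]
   so C = (1, 6)

C = (1, 6)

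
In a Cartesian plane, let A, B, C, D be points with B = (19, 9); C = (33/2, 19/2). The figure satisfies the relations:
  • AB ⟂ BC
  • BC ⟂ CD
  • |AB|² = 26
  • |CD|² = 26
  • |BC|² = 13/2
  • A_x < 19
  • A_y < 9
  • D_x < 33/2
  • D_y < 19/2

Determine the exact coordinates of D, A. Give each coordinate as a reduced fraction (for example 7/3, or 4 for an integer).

1. D_x = 31/2  [[BC ⟂ CD ⇒ -5/2x+1/2y+73/2=0] ∩ [|D−(33/2, 19/2)|²=26]]
2. D_y = 9/2  [[BC ⟂ CD ⇒ -5/2x+1/2y+73/2=0] ∩ [|D−(33/2, 19/2)|²=26]]
   so D = (31/2, 9/2)
3. A_x = 18  [[AB ⟂ BC ⇒ 5/2x-1/2y-43=0] ∩ [|A−(19, 9)|²=26]]
4. A_y = 4  [[AB ⟂ BC ⇒ 5/2x-1/2y-43=0] ∩ [|A−(19, 9)|²=26]]
   so A = (18, 4)

D = (31/2, 9/2)
A = (18, 4)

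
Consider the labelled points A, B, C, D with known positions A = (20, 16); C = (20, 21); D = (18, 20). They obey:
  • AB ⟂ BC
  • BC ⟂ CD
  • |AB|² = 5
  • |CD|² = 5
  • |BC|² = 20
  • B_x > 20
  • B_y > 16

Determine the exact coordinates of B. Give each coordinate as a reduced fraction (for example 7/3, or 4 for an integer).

B = (22, 17)

1. B_x = 22  [[BC ⟂ CD ⇒ 2x+1y-61=0] ∩ [|B−(20, 16)|²=5]]
2. B_y = 17  [[BC ⟂ CD ⇒ 2x+1y-61=0] ∩ [|B−(20, 16)|²=5]]
   so B = (22, 17)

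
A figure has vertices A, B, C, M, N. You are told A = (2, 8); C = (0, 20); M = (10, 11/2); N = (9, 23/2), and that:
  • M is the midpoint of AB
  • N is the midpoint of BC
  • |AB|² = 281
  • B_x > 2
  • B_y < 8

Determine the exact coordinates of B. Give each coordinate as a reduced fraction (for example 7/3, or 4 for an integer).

B = (18, 3)

1. B_x = 18  [B = 2·M−A = 2·(10, 11/2)−(2, 8)]
2. B_y = 3  [B = 2·M−A = 2·(10, 11/2)−(2, 8)]
   so B = (18, 3)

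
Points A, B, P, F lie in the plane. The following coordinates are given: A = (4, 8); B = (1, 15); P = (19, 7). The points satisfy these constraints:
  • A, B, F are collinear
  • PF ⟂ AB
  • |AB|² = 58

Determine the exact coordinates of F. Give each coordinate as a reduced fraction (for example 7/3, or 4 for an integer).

1. F_x = 194/29  [[A, B, F are collinear ⇒ -7x-3y+52=0] ∩ [PF ⟂ AB ⇒ -3x+7y+8=0]]
2. F_y = 50/29  [[A, B, F are collinear ⇒ -7x-3y+52=0] ∩ [PF ⟂ AB ⇒ -3x+7y+8=0]]
   so F = (194/29, 50/29)

F = (194/29, 50/29)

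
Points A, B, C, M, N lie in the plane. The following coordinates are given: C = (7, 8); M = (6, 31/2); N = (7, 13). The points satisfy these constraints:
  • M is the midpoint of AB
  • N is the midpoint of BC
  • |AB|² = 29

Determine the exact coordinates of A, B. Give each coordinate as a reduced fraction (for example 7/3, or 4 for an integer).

A = (5, 13)
B = (7, 18)

1. B_x = 7  [B = 2·N−C = 2·(7, 13)−(7, 8)]
2. B_y = 18  [B = 2·N−C = 2·(7, 13)−(7, 8)]
   so B = (7, 18)
3. A_x = 5  [A = 2·M−B = 2·(6, 31/2)−(7, 18)]
4. A_y = 13  [A = 2·M−B = 2·(6, 31/2)−(7, 18)]
   so A = (5, 13)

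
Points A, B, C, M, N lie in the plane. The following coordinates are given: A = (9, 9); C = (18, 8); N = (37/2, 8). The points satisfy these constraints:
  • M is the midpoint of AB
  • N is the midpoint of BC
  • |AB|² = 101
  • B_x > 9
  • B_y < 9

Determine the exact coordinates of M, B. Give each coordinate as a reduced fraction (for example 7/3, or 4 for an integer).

1. B_x = 19  [B = 2·N−C = 2·(37/2, 8)−(18, 8)]
2. B_y = 8  [B = 2·N−C = 2·(37/2, 8)−(18, 8)]
   so B = (19, 8)
3. M_x = 14  [2·M = A+B = (9, 9)+(19, 8)]
4. M_y = 17/2  [2·M = A+B = (9, 9)+(19, 8)]
   so M = (14, 17/2)

M = (14, 17/2)
B = (19, 8)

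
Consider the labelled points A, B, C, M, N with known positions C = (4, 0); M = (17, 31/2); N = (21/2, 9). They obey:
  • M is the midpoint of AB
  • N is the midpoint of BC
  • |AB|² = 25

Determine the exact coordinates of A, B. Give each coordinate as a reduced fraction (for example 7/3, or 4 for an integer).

A = (17, 13)
B = (17, 18)

1. B_x = 17  [B = 2·N−C = 2·(21/2, 9)−(4, 0)]
2. B_y = 18  [B = 2·N−C = 2·(21/2, 9)−(4, 0)]
   so B = (17, 18)
3. A_x = 17  [A = 2·M−B = 2·(17, 31/2)−(17, 18)]
4. A_y = 13  [A = 2·M−B = 2·(17, 31/2)−(17, 18)]
   so A = (17, 13)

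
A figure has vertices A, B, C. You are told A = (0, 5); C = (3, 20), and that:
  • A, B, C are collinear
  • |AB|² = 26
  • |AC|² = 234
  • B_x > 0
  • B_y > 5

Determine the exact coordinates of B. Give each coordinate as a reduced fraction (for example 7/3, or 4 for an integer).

B = (1, 10)

1. B_x = 1  [[A, B, C are collinear ⇒ 15x-3y+15=0] ∩ [|B−(0, 5)|²=26]]
2. B_y = 10  [[A, B, C are collinear ⇒ 15x-3y+15=0] ∩ [|B−(0, 5)|²=26]]
   so B = (1, 10)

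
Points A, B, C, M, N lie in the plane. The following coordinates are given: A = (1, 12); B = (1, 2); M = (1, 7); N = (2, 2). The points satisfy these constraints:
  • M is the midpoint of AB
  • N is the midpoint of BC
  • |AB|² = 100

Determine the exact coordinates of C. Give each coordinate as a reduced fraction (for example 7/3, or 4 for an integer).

C = (3, 2)

1. C_x = 3  [C = 2·N−B = 2·(2, 2)−(1, 2)]
2. C_y = 2  [C = 2·N−B = 2·(2, 2)−(1, 2)]
   so C = (3, 2)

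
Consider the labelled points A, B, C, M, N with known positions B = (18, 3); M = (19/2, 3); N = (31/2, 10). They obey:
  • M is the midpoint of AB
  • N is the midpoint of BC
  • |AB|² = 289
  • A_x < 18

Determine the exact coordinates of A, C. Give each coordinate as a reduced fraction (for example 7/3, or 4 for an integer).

A = (1, 3)
C = (13, 17)

1. A_x = 1  [A = 2·M−B = 2·(19/2, 3)−(18, 3)]
2. A_y = 3  [A = 2·M−B = 2·(19/2, 3)−(18, 3)]
   so A = (1, 3)
3. C_x = 13  [C = 2·N−B = 2·(31/2, 10)−(18, 3)]
4. C_y = 17  [C = 2·N−B = 2·(31/2, 10)−(18, 3)]
   so C = (13, 17)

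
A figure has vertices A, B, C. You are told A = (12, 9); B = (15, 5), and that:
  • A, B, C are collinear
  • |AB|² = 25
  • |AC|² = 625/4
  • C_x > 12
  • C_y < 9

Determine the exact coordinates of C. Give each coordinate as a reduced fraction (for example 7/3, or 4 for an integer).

C = (39/2, -1)

1. C_x = 39/2  [[A, B, C are collinear ⇒ 4x+3y-75=0] ∩ [|C−(12, 9)|²=625/4]]
2. C_y = -1  [[A, B, C are collinear ⇒ 4x+3y-75=0] ∩ [|C−(12, 9)|²=625/4]]
   so C = (39/2, -1)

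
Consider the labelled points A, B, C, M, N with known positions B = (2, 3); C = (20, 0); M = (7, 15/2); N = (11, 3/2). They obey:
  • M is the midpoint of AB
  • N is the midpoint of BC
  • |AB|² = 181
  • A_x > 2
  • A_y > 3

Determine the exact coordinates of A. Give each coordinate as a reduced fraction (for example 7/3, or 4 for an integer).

1. A_x = 12  [A = 2·M−B = 2·(7, 15/2)−(2, 3)]
2. A_y = 12  [A = 2·M−B = 2·(7, 15/2)−(2, 3)]
   so A = (12, 12)

A = (12, 12)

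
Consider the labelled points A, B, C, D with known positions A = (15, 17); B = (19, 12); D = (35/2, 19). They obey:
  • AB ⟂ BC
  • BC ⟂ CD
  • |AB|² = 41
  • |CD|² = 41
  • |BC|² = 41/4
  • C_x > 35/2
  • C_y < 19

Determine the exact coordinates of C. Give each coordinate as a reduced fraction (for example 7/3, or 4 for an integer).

C = (43/2, 14)

1. C_x = 43/2  [[AB ⟂ BC ⇒ 4x-5y-16=0] ∩ [|C−(35/2, 19)|²=41]]
2. C_y = 14  [[AB ⟂ BC ⇒ 4x-5y-16=0] ∩ [|C−(35/2, 19)|²=41]]
   so C = (43/2, 14)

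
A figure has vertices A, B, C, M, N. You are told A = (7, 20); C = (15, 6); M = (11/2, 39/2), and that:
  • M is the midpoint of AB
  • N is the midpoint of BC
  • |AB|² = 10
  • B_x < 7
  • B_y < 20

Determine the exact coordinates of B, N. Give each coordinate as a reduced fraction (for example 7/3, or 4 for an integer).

B = (4, 19)
N = (19/2, 25/2)

1. B_x = 4  [B = 2·M−A = 2·(11/2, 39/2)−(7, 20)]
2. B_y = 19  [B = 2·M−A = 2·(11/2, 39/2)−(7, 20)]
   so B = (4, 19)
3. N_x = 19/2  [2·N = B+C = (4, 19)+(15, 6)]
4. N_y = 25/2  [2·N = B+C = (4, 19)+(15, 6)]
   so N = (19/2, 25/2)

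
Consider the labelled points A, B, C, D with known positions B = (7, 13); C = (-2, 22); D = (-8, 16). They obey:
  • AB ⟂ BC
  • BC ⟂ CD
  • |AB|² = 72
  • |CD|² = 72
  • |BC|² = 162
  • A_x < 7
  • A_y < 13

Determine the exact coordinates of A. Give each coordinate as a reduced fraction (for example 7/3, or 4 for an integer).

1. A_x = 1  [[AB ⟂ BC ⇒ 9x-9y+54=0] ∩ [|A−(7, 13)|²=72]]
2. A_y = 7  [[AB ⟂ BC ⇒ 9x-9y+54=0] ∩ [|A−(7, 13)|²=72]]
   so A = (1, 7)

A = (1, 7)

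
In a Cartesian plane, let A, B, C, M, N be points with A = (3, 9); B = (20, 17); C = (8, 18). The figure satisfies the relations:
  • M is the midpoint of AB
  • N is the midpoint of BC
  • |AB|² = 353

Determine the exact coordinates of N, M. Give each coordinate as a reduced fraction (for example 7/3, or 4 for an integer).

N = (14, 35/2)
M = (23/2, 13)

1. M_x = 23/2  [2·M = A+B = (3, 9)+(20, 17)]
2. M_y = 13  [2·M = A+B = (3, 9)+(20, 17)]
   so M = (23/2, 13)
3. N_x = 14  [2·N = B+C = (20, 17)+(8, 18)]
4. N_y = 35/2  [2·N = B+C = (20, 17)+(8, 18)]
   so N = (14, 35/2)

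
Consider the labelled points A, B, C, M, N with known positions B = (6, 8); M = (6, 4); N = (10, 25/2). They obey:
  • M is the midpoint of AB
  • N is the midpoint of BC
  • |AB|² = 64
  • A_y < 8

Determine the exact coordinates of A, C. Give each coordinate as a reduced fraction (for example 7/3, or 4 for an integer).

1. A_x = 6  [A = 2·M−B = 2·(6, 4)−(6, 8)]
2. A_y = 0  [A = 2·M−B = 2·(6, 4)−(6, 8)]
   so A = (6, 0)
3. C_x = 14  [C = 2·N−B = 2·(10, 25/2)−(6, 8)]
4. C_y = 17  [C = 2·N−B = 2·(10, 25/2)−(6, 8)]
   so C = (14, 17)

A = (6, 0)
C = (14, 17)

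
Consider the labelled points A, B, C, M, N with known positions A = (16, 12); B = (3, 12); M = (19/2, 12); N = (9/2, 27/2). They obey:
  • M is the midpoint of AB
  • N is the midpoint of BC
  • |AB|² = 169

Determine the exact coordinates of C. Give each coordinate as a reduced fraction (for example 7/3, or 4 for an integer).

C = (6, 15)

1. C_x = 6  [C = 2·N−B = 2·(9/2, 27/2)−(3, 12)]
2. C_y = 15  [C = 2·N−B = 2·(9/2, 27/2)−(3, 12)]
   so C = (6, 15)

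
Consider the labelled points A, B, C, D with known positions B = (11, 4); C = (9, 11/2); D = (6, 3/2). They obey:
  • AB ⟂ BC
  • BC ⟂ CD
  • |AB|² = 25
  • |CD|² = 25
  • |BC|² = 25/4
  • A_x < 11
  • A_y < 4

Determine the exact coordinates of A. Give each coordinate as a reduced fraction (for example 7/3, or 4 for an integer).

1. A_x = 8  [[AB ⟂ BC ⇒ 2x-3/2y-16=0] ∩ [|A−(11, 4)|²=25]]
2. A_y = 0  [[AB ⟂ BC ⇒ 2x-3/2y-16=0] ∩ [|A−(11, 4)|²=25]]
   so A = (8, 0)

A = (8, 0)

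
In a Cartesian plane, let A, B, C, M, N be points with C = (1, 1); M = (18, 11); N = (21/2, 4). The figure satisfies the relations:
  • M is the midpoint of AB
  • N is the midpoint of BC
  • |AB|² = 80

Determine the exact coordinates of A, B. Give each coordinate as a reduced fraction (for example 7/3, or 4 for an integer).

1. B_x = 20  [B = 2·N−C = 2·(21/2, 4)−(1, 1)]
2. B_y = 7  [B = 2·N−C = 2·(21/2, 4)−(1, 1)]
   so B = (20, 7)
3. A_x = 16  [A = 2·M−B = 2·(18, 11)−(20, 7)]
4. A_y = 15  [A = 2·M−B = 2·(18, 11)−(20, 7)]
   so A = (16, 15)

A = (16, 15)
B = (20, 7)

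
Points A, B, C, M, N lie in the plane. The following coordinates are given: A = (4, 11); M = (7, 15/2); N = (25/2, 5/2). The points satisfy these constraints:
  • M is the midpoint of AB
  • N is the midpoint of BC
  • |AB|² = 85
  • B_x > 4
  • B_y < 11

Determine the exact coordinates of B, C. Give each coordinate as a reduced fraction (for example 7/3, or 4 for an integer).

1. B_x = 10  [B = 2·M−A = 2·(7, 15/2)−(4, 11)]
2. B_y = 4  [B = 2·M−A = 2·(7, 15/2)−(4, 11)]
   so B = (10, 4)
3. C_x = 15  [C = 2·N−B = 2·(25/2, 5/2)−(10, 4)]
4. C_y = 1  [C = 2·N−B = 2·(25/2, 5/2)−(10, 4)]
   so C = (15, 1)

B = (10, 4)
C = (15, 1)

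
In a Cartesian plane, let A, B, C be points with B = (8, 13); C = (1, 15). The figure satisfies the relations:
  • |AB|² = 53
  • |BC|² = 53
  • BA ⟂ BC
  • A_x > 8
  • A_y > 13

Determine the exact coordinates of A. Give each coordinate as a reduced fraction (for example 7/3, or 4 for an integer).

A = (10, 20)

1. A_x = 10  [[BA ⟂ BC ⇒ -7x+2y+30=0] ∩ [|A−(8, 13)|²=53]]
2. A_y = 20  [[BA ⟂ BC ⇒ -7x+2y+30=0] ∩ [|A−(8, 13)|²=53]]
   so A = (10, 20)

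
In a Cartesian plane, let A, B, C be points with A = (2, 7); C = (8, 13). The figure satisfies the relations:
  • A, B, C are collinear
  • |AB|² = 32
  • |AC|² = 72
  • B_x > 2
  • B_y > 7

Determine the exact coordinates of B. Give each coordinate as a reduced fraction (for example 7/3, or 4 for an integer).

1. B_x = 6  [[A, B, C are collinear ⇒ 6x-6y+30=0] ∩ [|B−(2, 7)|²=32]]
2. B_y = 11  [[A, B, C are collinear ⇒ 6x-6y+30=0] ∩ [|B−(2, 7)|²=32]]
   so B = (6, 11)

B = (6, 11)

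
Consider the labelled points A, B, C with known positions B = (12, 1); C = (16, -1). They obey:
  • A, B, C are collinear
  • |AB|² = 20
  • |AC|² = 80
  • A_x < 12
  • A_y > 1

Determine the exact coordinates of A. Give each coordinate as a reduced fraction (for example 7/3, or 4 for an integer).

A = (8, 3)

1. A_x = 8  [[A, B, C are collinear ⇒ 2x+4y-28=0] ∩ [|A−(12, 1)|²=20]]
2. A_y = 3  [[A, B, C are collinear ⇒ 2x+4y-28=0] ∩ [|A−(12, 1)|²=20]]
   so A = (8, 3)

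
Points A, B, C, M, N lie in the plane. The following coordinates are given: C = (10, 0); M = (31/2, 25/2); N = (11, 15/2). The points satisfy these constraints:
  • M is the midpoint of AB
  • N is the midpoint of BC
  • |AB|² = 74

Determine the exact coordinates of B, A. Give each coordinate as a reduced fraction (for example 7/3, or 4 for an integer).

1. B_x = 12  [B = 2·N−C = 2·(11, 15/2)−(10, 0)]
2. B_y = 15  [B = 2·N−C = 2·(11, 15/2)−(10, 0)]
   so B = (12, 15)
3. A_x = 19  [A = 2·M−B = 2·(31/2, 25/2)−(12, 15)]
4. A_y = 10  [A = 2·M−B = 2·(31/2, 25/2)−(12, 15)]
   so A = (19, 10)

B = (12, 15)
A = (19, 10)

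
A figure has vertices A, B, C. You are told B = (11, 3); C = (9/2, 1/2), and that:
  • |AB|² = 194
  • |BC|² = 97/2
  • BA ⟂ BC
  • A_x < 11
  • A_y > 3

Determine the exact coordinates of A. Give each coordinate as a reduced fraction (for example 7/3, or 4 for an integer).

1. A_x = 6  [[BA ⟂ BC ⇒ -13/2x-5/2y+79=0] ∩ [|A−(11, 3)|²=194]]
2. A_y = 16  [[BA ⟂ BC ⇒ -13/2x-5/2y+79=0] ∩ [|A−(11, 3)|²=194]]
   so A = (6, 16)

A = (6, 16)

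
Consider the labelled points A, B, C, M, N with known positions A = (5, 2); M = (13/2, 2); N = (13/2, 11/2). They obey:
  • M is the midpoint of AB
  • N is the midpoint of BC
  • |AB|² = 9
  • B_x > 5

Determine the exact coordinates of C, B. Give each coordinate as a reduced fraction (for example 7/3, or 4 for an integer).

1. B_x = 8  [B = 2·M−A = 2·(13/2, 2)−(5, 2)]
2. B_y = 2  [B = 2·M−A = 2·(13/2, 2)−(5, 2)]
   so B = (8, 2)
3. C_x = 5  [C = 2·N−B = 2·(13/2, 11/2)−(8, 2)]
4. C_y = 9  [C = 2·N−B = 2·(13/2, 11/2)−(8, 2)]
   so C = (5, 9)

C = (5, 9)
B = (8, 2)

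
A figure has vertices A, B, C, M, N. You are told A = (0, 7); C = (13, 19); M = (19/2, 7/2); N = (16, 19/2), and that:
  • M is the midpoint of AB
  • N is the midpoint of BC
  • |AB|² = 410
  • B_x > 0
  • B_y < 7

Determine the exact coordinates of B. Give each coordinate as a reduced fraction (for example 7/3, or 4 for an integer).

B = (19, 0)

1. B_x = 19  [B = 2·M−A = 2·(19/2, 7/2)−(0, 7)]
2. B_y = 0  [B = 2·M−A = 2·(19/2, 7/2)−(0, 7)]
   so B = (19, 0)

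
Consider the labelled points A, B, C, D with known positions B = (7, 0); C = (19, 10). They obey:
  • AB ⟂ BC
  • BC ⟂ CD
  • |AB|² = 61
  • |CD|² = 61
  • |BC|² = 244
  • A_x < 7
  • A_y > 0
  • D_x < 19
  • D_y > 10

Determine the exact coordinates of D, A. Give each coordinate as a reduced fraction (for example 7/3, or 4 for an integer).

D = (14, 16)
A = (2, 6)

1. D_x = 14  [[BC ⟂ CD ⇒ 12x+10y-328=0] ∩ [|D−(19, 10)|²=61]]
2. D_y = 16  [[BC ⟂ CD ⇒ 12x+10y-328=0] ∩ [|D−(19, 10)|²=61]]
   so D = (14, 16)
3. A_x = 2  [[AB ⟂ BC ⇒ -12x-10y+84=0] ∩ [|A−(7, 0)|²=61]]
4. A_y = 6  [[AB ⟂ BC ⇒ -12x-10y+84=0] ∩ [|A−(7, 0)|²=61]]
   so A = (2, 6)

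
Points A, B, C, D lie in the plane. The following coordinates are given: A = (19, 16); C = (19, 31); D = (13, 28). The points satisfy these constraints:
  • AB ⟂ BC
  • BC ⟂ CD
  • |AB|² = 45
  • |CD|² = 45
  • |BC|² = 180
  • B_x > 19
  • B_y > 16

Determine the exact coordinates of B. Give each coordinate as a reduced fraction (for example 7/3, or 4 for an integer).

1. B_x = 25  [[BC ⟂ CD ⇒ 6x+3y-207=0] ∩ [|B−(19, 16)|²=45]]
2. B_y = 19  [[BC ⟂ CD ⇒ 6x+3y-207=0] ∩ [|B−(19, 16)|²=45]]
   so B = (25, 19)

B = (25, 19)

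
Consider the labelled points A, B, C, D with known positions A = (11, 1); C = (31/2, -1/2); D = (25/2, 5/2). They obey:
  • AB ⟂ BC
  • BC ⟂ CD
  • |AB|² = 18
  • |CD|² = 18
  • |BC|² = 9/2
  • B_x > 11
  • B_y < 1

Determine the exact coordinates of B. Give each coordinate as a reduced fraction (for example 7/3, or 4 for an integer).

1. B_x = 14  [[BC ⟂ CD ⇒ 3x-3y-48=0] ∩ [|B−(11, 1)|²=18]]
2. B_y = -2  [[BC ⟂ CD ⇒ 3x-3y-48=0] ∩ [|B−(11, 1)|²=18]]
   so B = (14, -2)

B = (14, -2)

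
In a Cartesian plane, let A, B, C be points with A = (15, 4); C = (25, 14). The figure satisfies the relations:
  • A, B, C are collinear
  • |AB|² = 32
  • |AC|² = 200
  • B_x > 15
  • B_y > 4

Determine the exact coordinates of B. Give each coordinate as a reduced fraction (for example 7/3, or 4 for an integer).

B = (19, 8)

1. B_x = 19  [[A, B, C are collinear ⇒ 10x-10y-110=0] ∩ [|B−(15, 4)|²=32]]
2. B_y = 8  [[A, B, C are collinear ⇒ 10x-10y-110=0] ∩ [|B−(15, 4)|²=32]]
   so B = (19, 8)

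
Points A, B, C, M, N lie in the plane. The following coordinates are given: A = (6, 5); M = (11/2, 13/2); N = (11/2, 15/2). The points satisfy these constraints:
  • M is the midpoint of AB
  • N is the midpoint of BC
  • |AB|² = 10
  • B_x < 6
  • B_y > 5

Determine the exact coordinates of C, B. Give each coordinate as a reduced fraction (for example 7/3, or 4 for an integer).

C = (6, 7)
B = (5, 8)

1. B_x = 5  [B = 2·M−A = 2·(11/2, 13/2)−(6, 5)]
2. B_y = 8  [B = 2·M−A = 2·(11/2, 13/2)−(6, 5)]
   so B = (5, 8)
3. C_x = 6  [C = 2·N−B = 2·(11/2, 15/2)−(5, 8)]
4. C_y = 7  [C = 2·N−B = 2·(11/2, 15/2)−(5, 8)]
   so C = (6, 7)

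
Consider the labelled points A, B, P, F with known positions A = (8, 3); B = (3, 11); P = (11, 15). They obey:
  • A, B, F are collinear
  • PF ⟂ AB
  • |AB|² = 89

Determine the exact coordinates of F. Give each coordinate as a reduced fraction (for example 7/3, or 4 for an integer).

1. F_x = 307/89  [[A, B, F are collinear ⇒ -8x-5y+79=0] ∩ [PF ⟂ AB ⇒ -5x+8y-65=0]]
2. F_y = 915/89  [[A, B, F are collinear ⇒ -8x-5y+79=0] ∩ [PF ⟂ AB ⇒ -5x+8y-65=0]]
   so F = (307/89, 915/89)

F = (307/89, 915/89)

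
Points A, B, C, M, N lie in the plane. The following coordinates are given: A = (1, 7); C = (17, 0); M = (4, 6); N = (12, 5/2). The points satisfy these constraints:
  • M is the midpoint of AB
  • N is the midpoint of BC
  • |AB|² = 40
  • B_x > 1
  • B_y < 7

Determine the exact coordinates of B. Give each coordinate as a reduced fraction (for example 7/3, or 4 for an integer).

1. B_x = 7  [B = 2·M−A = 2·(4, 6)−(1, 7)]
2. B_y = 5  [B = 2·M−A = 2·(4, 6)−(1, 7)]
   so B = (7, 5)

B = (7, 5)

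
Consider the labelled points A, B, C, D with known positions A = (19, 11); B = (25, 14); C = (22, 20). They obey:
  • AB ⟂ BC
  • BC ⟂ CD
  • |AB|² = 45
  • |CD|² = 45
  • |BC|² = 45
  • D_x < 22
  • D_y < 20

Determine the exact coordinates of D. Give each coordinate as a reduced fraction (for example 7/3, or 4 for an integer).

D = (16, 17)

1. D_x = 16  [[BC ⟂ CD ⇒ -3x+6y-54=0] ∩ [|D−(22, 20)|²=45]]
2. D_y = 17  [[BC ⟂ CD ⇒ -3x+6y-54=0] ∩ [|D−(22, 20)|²=45]]
   so D = (16, 17)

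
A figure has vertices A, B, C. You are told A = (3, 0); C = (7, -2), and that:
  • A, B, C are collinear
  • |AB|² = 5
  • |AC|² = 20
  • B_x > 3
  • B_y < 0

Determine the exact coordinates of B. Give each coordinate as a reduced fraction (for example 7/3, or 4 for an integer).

B = (5, -1)

1. B_x = 5  [[A, B, C are collinear ⇒ -2x-4y+6=0] ∩ [|B−(3, 0)|²=5]]
2. B_y = -1  [[A, B, C are collinear ⇒ -2x-4y+6=0] ∩ [|B−(3, 0)|²=5]]
   so B = (5, -1)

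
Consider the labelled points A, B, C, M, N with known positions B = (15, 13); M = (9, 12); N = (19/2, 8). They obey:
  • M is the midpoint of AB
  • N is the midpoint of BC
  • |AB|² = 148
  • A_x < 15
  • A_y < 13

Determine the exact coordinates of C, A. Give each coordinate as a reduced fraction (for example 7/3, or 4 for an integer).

1. A_x = 3  [A = 2·M−B = 2·(9, 12)−(15, 13)]
2. A_y = 11  [A = 2·M−B = 2·(9, 12)−(15, 13)]
   so A = (3, 11)
3. C_x = 4  [C = 2·N−B = 2·(19/2, 8)−(15, 13)]
4. C_y = 3  [C = 2·N−B = 2·(19/2, 8)−(15, 13)]
   so C = (4, 3)

C = (4, 3)
A = (3, 11)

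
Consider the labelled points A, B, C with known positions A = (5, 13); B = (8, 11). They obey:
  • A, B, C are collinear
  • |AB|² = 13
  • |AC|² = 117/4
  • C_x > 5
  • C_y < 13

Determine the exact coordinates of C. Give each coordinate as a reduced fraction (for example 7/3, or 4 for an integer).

C = (19/2, 10)

1. C_x = 19/2  [[A, B, C are collinear ⇒ 2x+3y-49=0] ∩ [|C−(5, 13)|²=117/4]]
2. C_y = 10  [[A, B, C are collinear ⇒ 2x+3y-49=0] ∩ [|C−(5, 13)|²=117/4]]
   so C = (19/2, 10)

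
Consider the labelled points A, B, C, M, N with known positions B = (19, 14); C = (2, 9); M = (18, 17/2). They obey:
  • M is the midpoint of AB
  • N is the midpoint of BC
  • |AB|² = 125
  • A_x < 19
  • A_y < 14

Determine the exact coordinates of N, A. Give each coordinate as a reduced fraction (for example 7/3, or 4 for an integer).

1. A_x = 17  [A = 2·M−B = 2·(18, 17/2)−(19, 14)]
2. A_y = 3  [A = 2·M−B = 2·(18, 17/2)−(19, 14)]
   so A = (17, 3)
3. N_x = 21/2  [2·N = B+C = (19, 14)+(2, 9)]
4. N_y = 23/2  [2·N = B+C = (19, 14)+(2, 9)]
   so N = (21/2, 23/2)

N = (21/2, 23/2)
A = (17, 3)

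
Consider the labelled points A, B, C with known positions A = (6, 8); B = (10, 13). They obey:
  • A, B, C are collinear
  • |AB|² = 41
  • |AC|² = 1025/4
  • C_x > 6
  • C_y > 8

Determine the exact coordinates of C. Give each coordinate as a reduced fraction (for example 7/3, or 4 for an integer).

C = (16, 41/2)

1. C_x = 16  [[A, B, C are collinear ⇒ -5x+4y-2=0] ∩ [|C−(6, 8)|²=1025/4]]
2. C_y = 41/2  [[A, B, C are collinear ⇒ -5x+4y-2=0] ∩ [|C−(6, 8)|²=1025/4]]
   so C = (16, 41/2)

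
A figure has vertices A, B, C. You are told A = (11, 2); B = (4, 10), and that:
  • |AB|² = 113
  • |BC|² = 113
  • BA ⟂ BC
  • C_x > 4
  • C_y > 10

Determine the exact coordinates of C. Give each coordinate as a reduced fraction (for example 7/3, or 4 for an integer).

1. C_x = 12  [[BA ⟂ BC ⇒ 7x-8y+52=0] ∩ [|C−(4, 10)|²=113]]
2. C_y = 17  [[BA ⟂ BC ⇒ 7x-8y+52=0] ∩ [|C−(4, 10)|²=113]]
   so C = (12, 17)

C = (12, 17)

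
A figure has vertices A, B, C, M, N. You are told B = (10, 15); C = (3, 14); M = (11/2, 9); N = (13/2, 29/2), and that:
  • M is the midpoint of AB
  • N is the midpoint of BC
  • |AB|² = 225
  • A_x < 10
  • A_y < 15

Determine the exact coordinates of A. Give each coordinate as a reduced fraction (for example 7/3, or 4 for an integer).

1. A_x = 1  [A = 2·M−B = 2·(11/2, 9)−(10, 15)]
2. A_y = 3  [A = 2·M−B = 2·(11/2, 9)−(10, 15)]
   so A = (1, 3)

A = (1, 3)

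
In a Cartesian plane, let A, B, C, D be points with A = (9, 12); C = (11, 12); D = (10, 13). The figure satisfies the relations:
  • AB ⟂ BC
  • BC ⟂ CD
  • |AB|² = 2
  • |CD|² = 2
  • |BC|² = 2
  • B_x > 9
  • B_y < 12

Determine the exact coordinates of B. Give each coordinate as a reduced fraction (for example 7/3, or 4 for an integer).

1. B_x = 10  [[BC ⟂ CD ⇒ 1x-1y+1=0] ∩ [|B−(9, 12)|²=2]]
2. B_y = 11  [[BC ⟂ CD ⇒ 1x-1y+1=0] ∩ [|B−(9, 12)|²=2]]
   so B = (10, 11)

B = (10, 11)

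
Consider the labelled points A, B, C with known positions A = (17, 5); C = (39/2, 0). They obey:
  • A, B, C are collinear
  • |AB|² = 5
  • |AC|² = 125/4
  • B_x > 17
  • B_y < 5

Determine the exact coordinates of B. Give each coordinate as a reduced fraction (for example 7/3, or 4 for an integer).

B = (18, 3)

1. B_x = 18  [[A, B, C are collinear ⇒ -5x-5/2y+195/2=0] ∩ [|B−(17, 5)|²=5]]
2. B_y = 3  [[A, B, C are collinear ⇒ -5x-5/2y+195/2=0] ∩ [|B−(17, 5)|²=5]]
   so B = (18, 3)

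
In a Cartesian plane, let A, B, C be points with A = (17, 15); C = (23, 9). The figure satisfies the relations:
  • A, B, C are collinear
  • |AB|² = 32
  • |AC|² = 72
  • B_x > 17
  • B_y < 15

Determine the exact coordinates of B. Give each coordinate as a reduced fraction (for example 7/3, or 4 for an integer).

1. B_x = 21  [[A, B, C are collinear ⇒ -6x-6y+192=0] ∩ [|B−(17, 15)|²=32]]
2. B_y = 11  [[A, B, C are collinear ⇒ -6x-6y+192=0] ∩ [|B−(17, 15)|²=32]]
   so B = (21, 11)

B = (21, 11)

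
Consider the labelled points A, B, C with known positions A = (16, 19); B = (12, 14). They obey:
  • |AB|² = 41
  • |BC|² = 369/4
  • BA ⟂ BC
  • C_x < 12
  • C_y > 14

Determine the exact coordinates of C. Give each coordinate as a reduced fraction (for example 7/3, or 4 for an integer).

C = (9/2, 20)

1. C_x = 9/2  [[BA ⟂ BC ⇒ 4x+5y-118=0] ∩ [|C−(12, 14)|²=369/4]]
2. C_y = 20  [[BA ⟂ BC ⇒ 4x+5y-118=0] ∩ [|C−(12, 14)|²=369/4]]
   so C = (9/2, 20)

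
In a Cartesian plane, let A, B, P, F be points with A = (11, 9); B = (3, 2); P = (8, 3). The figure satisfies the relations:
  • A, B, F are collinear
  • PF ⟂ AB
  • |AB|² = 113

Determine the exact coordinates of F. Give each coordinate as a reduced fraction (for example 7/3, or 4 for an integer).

F = (715/113, 555/113)

1. F_x = 715/113  [[A, B, F are collinear ⇒ 7x-8y-5=0] ∩ [PF ⟂ AB ⇒ -8x-7y+85=0]]
2. F_y = 555/113  [[A, B, F are collinear ⇒ 7x-8y-5=0] ∩ [PF ⟂ AB ⇒ -8x-7y+85=0]]
   so F = (715/113, 555/113)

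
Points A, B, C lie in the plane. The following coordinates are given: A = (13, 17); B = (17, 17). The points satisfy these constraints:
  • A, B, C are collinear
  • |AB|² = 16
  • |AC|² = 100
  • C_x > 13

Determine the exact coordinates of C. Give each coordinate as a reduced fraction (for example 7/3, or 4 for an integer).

C = (23, 17)

1. C_x = 23  [[A, B, C are collinear ⇒ 4y-68=0] ∩ [|C−(13, 17)|²=100]]
2. C_y = 17  [[A, B, C are collinear ⇒ 4y-68=0] ∩ [|C−(13, 17)|²=100]]
   so C = (23, 17)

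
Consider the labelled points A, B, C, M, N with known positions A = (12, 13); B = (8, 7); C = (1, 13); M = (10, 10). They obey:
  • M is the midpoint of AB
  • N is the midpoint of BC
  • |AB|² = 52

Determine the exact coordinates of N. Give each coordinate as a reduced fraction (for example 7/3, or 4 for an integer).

N = (9/2, 10)

1. N_x = 9/2  [2·N = B+C = (8, 7)+(1, 13)]
2. N_y = 10  [2·N = B+C = (8, 7)+(1, 13)]
   so N = (9/2, 10)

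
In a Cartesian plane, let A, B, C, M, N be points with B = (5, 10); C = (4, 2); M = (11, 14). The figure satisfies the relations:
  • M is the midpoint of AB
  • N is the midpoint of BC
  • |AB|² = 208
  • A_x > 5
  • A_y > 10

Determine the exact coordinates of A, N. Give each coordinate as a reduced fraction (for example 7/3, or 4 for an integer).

A = (17, 18)
N = (9/2, 6)

1. A_x = 17  [A = 2·M−B = 2·(11, 14)−(5, 10)]
2. A_y = 18  [A = 2·M−B = 2·(11, 14)−(5, 10)]
   so A = (17, 18)
3. N_x = 9/2  [2·N = B+C = (5, 10)+(4, 2)]
4. N_y = 6  [2·N = B+C = (5, 10)+(4, 2)]
   so N = (9/2, 6)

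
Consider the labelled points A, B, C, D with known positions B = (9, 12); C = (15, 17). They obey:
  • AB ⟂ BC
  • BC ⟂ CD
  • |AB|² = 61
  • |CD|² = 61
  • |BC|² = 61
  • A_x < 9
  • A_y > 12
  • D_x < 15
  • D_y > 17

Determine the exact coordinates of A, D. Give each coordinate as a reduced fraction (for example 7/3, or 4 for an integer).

A = (4, 18)
D = (10, 23)

1. A_x = 4  [[AB ⟂ BC ⇒ -6x-5y+114=0] ∩ [|A−(9, 12)|²=61]]
2. A_y = 18  [[AB ⟂ BC ⇒ -6x-5y+114=0] ∩ [|A−(9, 12)|²=61]]
   so A = (4, 18)
3. D_x = 10  [[BC ⟂ CD ⇒ 6x+5y-175=0] ∩ [|D−(15, 17)|²=61]]
4. D_y = 23  [[BC ⟂ CD ⇒ 6x+5y-175=0] ∩ [|D−(15, 17)|²=61]]
   so D = (10, 23)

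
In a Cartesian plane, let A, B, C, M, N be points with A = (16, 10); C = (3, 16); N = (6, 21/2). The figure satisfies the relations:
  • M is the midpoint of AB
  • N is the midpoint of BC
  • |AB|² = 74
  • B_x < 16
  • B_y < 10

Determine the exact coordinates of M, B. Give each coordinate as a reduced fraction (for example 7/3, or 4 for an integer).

1. B_x = 9  [B = 2·N−C = 2·(6, 21/2)−(3, 16)]
2. B_y = 5  [B = 2·N−C = 2·(6, 21/2)−(3, 16)]
   so B = (9, 5)
3. M_x = 25/2  [2·M = A+B = (16, 10)+(9, 5)]
4. M_y = 15/2  [2·M = A+B = (16, 10)+(9, 5)]
   so M = (25/2, 15/2)

M = (25/2, 15/2)
B = (9, 5)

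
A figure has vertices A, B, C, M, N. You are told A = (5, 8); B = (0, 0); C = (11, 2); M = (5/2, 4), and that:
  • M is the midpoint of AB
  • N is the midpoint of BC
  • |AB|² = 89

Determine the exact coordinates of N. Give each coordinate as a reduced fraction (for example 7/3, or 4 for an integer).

1. N_x = 11/2  [2·N = B+C = (0, 0)+(11, 2)]
2. N_y = 1  [2·N = B+C = (0, 0)+(11, 2)]
   so N = (11/2, 1)

N = (11/2, 1)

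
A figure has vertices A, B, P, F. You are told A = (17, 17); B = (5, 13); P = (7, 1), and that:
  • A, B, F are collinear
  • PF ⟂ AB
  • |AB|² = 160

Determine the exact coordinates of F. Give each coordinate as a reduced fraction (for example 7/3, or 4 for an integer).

F = (16/5, 62/5)

1. F_x = 16/5  [[A, B, F are collinear ⇒ 4x-12y+136=0] ∩ [PF ⟂ AB ⇒ -12x-4y+88=0]]
2. F_y = 62/5  [[A, B, F are collinear ⇒ 4x-12y+136=0] ∩ [PF ⟂ AB ⇒ -12x-4y+88=0]]
   so F = (16/5, 62/5)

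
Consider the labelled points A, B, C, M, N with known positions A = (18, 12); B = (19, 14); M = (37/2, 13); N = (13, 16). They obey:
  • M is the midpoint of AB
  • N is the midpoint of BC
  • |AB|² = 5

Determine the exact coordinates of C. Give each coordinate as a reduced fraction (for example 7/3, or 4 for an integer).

1. C_x = 7  [C = 2·N−B = 2·(13, 16)−(19, 14)]
2. C_y = 18  [C = 2·N−B = 2·(13, 16)−(19, 14)]
   so C = (7, 18)

C = (7, 18)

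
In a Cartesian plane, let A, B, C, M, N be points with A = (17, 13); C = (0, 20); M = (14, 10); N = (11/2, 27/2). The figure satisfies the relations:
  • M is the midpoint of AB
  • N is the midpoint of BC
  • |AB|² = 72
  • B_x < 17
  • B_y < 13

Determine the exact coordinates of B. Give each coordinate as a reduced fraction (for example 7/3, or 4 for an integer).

1. B_x = 11  [B = 2·M−A = 2·(14, 10)−(17, 13)]
2. B_y = 7  [B = 2·M−A = 2·(14, 10)−(17, 13)]
   so B = (11, 7)

B = (11, 7)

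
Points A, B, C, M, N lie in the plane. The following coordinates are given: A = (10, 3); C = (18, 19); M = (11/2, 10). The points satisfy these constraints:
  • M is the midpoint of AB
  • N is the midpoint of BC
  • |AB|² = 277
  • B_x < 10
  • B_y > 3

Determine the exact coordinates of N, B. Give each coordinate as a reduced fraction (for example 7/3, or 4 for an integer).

1. B_x = 1  [B = 2·M−A = 2·(11/2, 10)−(10, 3)]
2. B_y = 17  [B = 2·M−A = 2·(11/2, 10)−(10, 3)]
   so B = (1, 17)
3. N_x = 19/2  [2·N = B+C = (1, 17)+(18, 19)]
4. N_y = 18  [2·N = B+C = (1, 17)+(18, 19)]
   so N = (19/2, 18)

N = (19/2, 18)
B = (1, 17)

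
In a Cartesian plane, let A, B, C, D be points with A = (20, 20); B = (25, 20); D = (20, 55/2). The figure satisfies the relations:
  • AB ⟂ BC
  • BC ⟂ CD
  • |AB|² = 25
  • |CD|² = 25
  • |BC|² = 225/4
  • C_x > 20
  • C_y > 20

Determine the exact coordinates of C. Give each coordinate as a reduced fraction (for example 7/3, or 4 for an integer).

1. C_x = 25  [[AB ⟂ BC ⇒ 5x-125=0] ∩ [|C−(20, 55/2)|²=25]]
2. C_y = 55/2  [[AB ⟂ BC ⇒ 5x-125=0] ∩ [|C−(20, 55/2)|²=25]]
   so C = (25, 55/2)

C = (25, 55/2)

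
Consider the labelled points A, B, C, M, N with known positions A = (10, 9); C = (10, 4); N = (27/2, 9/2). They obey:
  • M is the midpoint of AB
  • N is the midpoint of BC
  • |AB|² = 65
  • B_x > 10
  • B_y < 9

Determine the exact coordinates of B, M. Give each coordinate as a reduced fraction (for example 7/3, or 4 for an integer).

B = (17, 5)
M = (27/2, 7)

1. B_x = 17  [B = 2·N−C = 2·(27/2, 9/2)−(10, 4)]
2. B_y = 5  [B = 2·N−C = 2·(27/2, 9/2)−(10, 4)]
   so B = (17, 5)
3. M_x = 27/2  [2·M = A+B = (10, 9)+(17, 5)]
4. M_y = 7  [2·M = A+B = (10, 9)+(17, 5)]
   so M = (27/2, 7)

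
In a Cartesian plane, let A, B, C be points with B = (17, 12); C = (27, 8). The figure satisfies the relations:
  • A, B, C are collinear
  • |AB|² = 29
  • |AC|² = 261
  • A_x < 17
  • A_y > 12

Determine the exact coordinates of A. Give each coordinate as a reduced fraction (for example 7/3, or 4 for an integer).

A = (12, 14)

1. A_x = 12  [[A, B, C are collinear ⇒ 4x+10y-188=0] ∩ [|A−(17, 12)|²=29]]
2. A_y = 14  [[A, B, C are collinear ⇒ 4x+10y-188=0] ∩ [|A−(17, 12)|²=29]]
   so A = (12, 14)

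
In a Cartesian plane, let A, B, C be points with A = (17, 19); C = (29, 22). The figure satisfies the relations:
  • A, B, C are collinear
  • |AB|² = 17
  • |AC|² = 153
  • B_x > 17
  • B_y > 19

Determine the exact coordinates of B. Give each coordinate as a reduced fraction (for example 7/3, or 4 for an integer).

1. B_x = 21  [[A, B, C are collinear ⇒ 3x-12y+177=0] ∩ [|B−(17, 19)|²=17]]
2. B_y = 20  [[A, B, C are collinear ⇒ 3x-12y+177=0] ∩ [|B−(17, 19)|²=17]]
   so B = (21, 20)

B = (21, 20)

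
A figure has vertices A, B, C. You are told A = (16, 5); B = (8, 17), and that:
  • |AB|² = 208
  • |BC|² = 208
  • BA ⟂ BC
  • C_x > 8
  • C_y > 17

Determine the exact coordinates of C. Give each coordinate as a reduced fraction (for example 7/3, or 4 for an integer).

1. C_x = 20  [[BA ⟂ BC ⇒ 8x-12y+140=0] ∩ [|C−(8, 17)|²=208]]
2. C_y = 25  [[BA ⟂ BC ⇒ 8x-12y+140=0] ∩ [|C−(8, 17)|²=208]]
   so C = (20, 25)

C = (20, 25)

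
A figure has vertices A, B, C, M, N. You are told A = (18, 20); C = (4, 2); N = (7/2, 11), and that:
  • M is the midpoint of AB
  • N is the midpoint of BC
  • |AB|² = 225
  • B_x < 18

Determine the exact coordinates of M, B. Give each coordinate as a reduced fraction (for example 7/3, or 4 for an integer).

M = (21/2, 20)
B = (3, 20)

1. B_x = 3  [B = 2·N−C = 2·(7/2, 11)−(4, 2)]
2. B_y = 20  [B = 2·N−C = 2·(7/2, 11)−(4, 2)]
   so B = (3, 20)
3. M_x = 21/2  [2·M = A+B = (18, 20)+(3, 20)]
4. M_y = 20  [2·M = A+B = (18, 20)+(3, 20)]
   so M = (21/2, 20)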